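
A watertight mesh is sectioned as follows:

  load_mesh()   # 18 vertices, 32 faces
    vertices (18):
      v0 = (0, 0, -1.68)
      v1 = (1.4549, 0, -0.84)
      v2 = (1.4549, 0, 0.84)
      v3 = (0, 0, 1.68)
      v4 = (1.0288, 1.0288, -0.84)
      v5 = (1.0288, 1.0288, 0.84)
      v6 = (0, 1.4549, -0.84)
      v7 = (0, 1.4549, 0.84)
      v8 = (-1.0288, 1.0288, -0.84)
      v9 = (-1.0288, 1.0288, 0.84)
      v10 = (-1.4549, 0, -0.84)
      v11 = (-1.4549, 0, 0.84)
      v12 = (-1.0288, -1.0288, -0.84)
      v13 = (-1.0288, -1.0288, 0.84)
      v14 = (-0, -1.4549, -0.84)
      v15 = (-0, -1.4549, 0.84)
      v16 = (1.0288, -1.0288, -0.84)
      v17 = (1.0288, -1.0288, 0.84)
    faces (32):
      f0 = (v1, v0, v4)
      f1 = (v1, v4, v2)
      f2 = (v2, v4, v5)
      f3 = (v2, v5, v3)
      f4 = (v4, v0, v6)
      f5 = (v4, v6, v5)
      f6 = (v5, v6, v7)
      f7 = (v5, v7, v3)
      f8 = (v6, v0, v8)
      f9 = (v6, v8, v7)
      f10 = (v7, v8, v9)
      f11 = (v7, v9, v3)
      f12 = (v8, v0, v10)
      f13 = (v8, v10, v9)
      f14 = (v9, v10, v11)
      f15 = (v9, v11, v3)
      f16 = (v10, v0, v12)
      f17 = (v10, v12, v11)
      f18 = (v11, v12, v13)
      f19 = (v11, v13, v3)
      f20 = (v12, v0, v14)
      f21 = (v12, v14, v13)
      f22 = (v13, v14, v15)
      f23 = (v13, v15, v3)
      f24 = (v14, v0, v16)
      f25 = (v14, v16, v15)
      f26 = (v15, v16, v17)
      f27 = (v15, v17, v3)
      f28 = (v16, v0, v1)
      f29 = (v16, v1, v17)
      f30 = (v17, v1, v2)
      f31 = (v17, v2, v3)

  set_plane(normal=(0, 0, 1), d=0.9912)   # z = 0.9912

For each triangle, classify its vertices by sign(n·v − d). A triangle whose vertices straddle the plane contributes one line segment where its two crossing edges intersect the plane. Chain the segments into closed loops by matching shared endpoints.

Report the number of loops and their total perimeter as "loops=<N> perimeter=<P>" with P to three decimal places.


Straddling triangles (8 of 32):
  (v2,v5,v3) [--+] → (0.843616, 0.843616, 0.9912)–(1.19302, 0, 0.9912)  len=0.9131
  (v5,v7,v3) [--+] → (0, 1.19302, 0.9912)–(0.843616, 0.843616, 0.9912)  len=0.9131
  (v7,v9,v3) [--+] → (-0.843616, 0.843616, 0.9912)–(0, 1.19302, 0.9912)  len=0.9131
  (v9,v11,v3) [--+] → (-1.19302, 0, 0.9912)–(-0.843616, 0.843616, 0.9912)  len=0.9131
  (v11,v13,v3) [--+] → (-0.843616, -0.843616, 0.9912)–(-1.19302, 0, 0.9912)  len=0.9131
  (v13,v15,v3) [--+] → (0, -1.19302, 0.9912)–(-0.843616, -0.843616, 0.9912)  len=0.9131
  (v15,v17,v3) [--+] → (0.843616, -0.843616, 0.9912)–(0, -1.19302, 0.9912)  len=0.9131
  (v17,v2,v3) [--+] → (1.19302, 0, 0.9912)–(0.843616, -0.843616, 0.9912)  len=0.9131

Chained into 1 loop(s):
  loop 1: 8 segments, perimeter = 7.3049
Total perimeter = 7.305

loops=1 perimeter=7.305


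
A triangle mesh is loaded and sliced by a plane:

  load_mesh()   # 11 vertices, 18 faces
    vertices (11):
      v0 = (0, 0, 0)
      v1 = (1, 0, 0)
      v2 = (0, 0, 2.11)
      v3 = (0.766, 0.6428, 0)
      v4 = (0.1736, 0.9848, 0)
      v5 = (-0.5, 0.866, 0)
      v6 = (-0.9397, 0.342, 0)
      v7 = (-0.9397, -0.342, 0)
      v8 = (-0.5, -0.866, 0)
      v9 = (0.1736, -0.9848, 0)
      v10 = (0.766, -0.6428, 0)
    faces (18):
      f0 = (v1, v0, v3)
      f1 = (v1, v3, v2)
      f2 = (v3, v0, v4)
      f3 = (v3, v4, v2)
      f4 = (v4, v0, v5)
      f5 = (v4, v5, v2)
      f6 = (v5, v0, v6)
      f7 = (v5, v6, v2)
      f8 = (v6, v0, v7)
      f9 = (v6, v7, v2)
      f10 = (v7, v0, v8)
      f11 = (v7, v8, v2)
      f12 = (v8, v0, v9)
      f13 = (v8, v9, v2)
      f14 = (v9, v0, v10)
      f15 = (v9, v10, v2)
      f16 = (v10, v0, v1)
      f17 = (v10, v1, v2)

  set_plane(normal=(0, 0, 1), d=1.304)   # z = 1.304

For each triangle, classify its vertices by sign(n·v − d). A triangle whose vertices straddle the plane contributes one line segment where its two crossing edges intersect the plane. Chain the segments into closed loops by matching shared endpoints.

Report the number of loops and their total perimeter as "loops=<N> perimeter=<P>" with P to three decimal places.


loops=1 perimeter=2.352

Straddling triangles (9 of 18):
  (v1,v3,v2) [--+] → (0.292605, 0.245544, 1.304)–(0.381991, 0, 1.304)  len=0.2613
  (v3,v4,v2) [--+] → (0.0663136, 0.376184, 1.304)–(0.292605, 0.245544, 1.304)  len=0.2613
  (v4,v5,v2) [--+] → (-0.190995, 0.330804, 1.304)–(0.0663136, 0.376184, 1.304)  len=0.2613
  (v5,v6,v2) [--+] → (-0.358956, 0.130641, 1.304)–(-0.190995, 0.330804, 1.304)  len=0.2613
  (v6,v7,v2) [--+] → (-0.358956, -0.130641, 1.304)–(-0.358956, 0.130641, 1.304)  len=0.2613
  (v7,v8,v2) [--+] → (-0.190995, -0.330804, 1.304)–(-0.358956, -0.130641, 1.304)  len=0.2613
  (v8,v9,v2) [--+] → (0.0663136, -0.376184, 1.304)–(-0.190995, -0.330804, 1.304)  len=0.2613
  (v9,v10,v2) [--+] → (0.292605, -0.245544, 1.304)–(0.0663136, -0.376184, 1.304)  len=0.2613
  (v10,v1,v2) [--+] → (0.381991, 0, 1.304)–(0.292605, -0.245544, 1.304)  len=0.2613

Chained into 1 loop(s):
  loop 1: 9 segments, perimeter = 2.3516
Total perimeter = 2.352


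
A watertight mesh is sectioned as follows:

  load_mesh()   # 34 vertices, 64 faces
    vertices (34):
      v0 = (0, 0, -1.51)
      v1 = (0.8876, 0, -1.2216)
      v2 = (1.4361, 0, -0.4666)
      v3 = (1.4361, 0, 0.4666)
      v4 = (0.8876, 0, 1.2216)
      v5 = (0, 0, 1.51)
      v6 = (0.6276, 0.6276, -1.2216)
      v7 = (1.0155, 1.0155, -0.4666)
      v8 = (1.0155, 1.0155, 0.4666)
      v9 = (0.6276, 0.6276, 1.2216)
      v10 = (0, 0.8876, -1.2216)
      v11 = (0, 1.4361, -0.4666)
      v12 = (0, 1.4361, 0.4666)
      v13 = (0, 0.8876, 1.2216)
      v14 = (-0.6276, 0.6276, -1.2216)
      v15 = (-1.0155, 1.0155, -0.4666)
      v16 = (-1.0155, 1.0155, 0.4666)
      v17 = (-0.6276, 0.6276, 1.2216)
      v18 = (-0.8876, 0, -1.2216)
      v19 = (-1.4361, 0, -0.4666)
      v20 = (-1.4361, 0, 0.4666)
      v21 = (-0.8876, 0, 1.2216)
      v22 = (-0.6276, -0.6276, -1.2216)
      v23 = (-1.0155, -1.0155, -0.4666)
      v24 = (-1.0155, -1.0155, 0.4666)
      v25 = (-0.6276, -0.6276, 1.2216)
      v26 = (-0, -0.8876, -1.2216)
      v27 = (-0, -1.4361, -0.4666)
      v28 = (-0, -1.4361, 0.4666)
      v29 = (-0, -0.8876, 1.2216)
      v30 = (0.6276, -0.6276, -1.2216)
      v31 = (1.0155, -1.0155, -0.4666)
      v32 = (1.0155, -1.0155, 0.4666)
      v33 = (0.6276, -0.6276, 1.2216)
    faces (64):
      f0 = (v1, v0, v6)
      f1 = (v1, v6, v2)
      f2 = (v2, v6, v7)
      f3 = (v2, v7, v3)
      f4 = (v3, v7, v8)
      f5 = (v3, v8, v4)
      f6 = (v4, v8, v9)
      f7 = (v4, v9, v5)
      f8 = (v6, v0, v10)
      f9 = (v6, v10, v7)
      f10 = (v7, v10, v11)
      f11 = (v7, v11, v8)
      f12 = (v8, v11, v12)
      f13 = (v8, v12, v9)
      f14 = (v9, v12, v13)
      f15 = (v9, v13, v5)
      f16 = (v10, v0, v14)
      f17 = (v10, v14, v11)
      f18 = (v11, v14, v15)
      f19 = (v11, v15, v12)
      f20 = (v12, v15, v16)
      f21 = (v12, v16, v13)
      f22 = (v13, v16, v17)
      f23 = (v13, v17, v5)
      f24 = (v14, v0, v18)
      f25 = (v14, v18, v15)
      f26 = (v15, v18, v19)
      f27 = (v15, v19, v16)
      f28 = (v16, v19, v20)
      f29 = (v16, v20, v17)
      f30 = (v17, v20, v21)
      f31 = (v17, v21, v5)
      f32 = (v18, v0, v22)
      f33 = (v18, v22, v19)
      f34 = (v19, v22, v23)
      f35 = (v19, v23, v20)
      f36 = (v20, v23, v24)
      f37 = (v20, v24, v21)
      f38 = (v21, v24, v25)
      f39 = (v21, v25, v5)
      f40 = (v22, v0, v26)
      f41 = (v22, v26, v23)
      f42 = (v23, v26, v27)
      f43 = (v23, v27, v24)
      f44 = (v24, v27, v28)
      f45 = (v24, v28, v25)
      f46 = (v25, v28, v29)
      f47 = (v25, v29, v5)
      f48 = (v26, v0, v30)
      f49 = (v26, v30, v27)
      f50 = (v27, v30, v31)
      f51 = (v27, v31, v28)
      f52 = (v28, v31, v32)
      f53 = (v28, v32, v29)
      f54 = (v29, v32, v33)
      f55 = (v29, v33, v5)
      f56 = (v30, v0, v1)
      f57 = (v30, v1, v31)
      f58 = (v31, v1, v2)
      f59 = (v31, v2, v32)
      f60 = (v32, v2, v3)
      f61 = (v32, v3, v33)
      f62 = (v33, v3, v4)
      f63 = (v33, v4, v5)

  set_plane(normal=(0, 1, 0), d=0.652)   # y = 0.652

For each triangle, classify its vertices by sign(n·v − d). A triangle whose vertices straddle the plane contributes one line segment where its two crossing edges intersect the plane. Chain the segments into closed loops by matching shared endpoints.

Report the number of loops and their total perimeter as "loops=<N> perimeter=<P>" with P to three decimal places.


loops=1 perimeter=8.043

Straddling triangles (20 of 64):
  (v2,v6,v7) [--+] → (0.652, 0.652, -1.17411)–(1.16605, 0.652, -0.4666)  len=0.8745
  (v2,v7,v3) [-+-] → (1.16605, 0.652, -0.4666)–(1.16605, 0.652, -0.132559)  len=0.3340
  (v3,v7,v8) [-++] → (1.16605, 0.652, -0.132559)–(1.16605, 0.652, 0.4666)  len=0.5992
  (v3,v8,v4) [-+-] → (1.16605, 0.652, 0.4666)–(0.969718, 0.652, 0.736854)  len=0.3340
  (v4,v8,v9) [-+-] → (0.969718, 0.652, 0.736854)–(0.652, 0.652, 1.17411)  len=0.5405
  (v6,v0,v10) [--+] → (0, 0.652, -1.29815)–(0.568702, 0.652, -1.2216)  len=0.5738
  (v6,v10,v7) [-++] → (0.568702, 0.652, -1.2216)–(0.652, 0.652, -1.17411)  len=0.0959
  (v8,v12,v9) [++-] → (0.608659, 0.652, 1.19881)–(0.652, 0.652, 1.17411)  len=0.0499
  (v9,v12,v13) [-++] → (0.608659, 0.652, 1.19881)–(0.568702, 0.652, 1.2216)  len=0.0460
  (v9,v13,v5) [-+-] → (0.568702, 0.652, 1.2216)–(0, 0.652, 1.29815)  len=0.5738
  (v10,v0,v14) [+--] → (0, 0.652, -1.29815)–(-0.568702, 0.652, -1.2216)  len=0.5738
  (v10,v14,v11) [+-+] → (-0.568702, 0.652, -1.2216)–(-0.608659, 0.652, -1.19881)  len=0.0460
  (v11,v14,v15) [+-+] → (-0.608659, 0.652, -1.19881)–(-0.652, 0.652, -1.17411)  len=0.0499
  (v13,v16,v17) [++-] → (-0.652, 0.652, 1.17411)–(-0.568702, 0.652, 1.2216)  len=0.0959
  (v13,v17,v5) [+--] → (-0.568702, 0.652, 1.2216)–(0, 0.652, 1.29815)  len=0.5738
  (v14,v18,v15) [--+] → (-0.969718, 0.652, -0.736854)–(-0.652, 0.652, -1.17411)  len=0.5405
  (v15,v18,v19) [+--] → (-0.969718, 0.652, -0.736854)–(-1.16605, 0.652, -0.4666)  len=0.3340
  (v15,v19,v16) [+-+] → (-1.16605, 0.652, -0.4666)–(-1.16605, 0.652, 0.132559)  len=0.5992
  (v16,v19,v20) [+--] → (-1.16605, 0.652, 0.132559)–(-1.16605, 0.652, 0.4666)  len=0.3340
  (v16,v20,v17) [+--] → (-1.16605, 0.652, 0.4666)–(-0.652, 0.652, 1.17411)  len=0.8745

Chained into 1 loop(s):
  loop 1: 20 segments, perimeter = 8.0434
Total perimeter = 8.043


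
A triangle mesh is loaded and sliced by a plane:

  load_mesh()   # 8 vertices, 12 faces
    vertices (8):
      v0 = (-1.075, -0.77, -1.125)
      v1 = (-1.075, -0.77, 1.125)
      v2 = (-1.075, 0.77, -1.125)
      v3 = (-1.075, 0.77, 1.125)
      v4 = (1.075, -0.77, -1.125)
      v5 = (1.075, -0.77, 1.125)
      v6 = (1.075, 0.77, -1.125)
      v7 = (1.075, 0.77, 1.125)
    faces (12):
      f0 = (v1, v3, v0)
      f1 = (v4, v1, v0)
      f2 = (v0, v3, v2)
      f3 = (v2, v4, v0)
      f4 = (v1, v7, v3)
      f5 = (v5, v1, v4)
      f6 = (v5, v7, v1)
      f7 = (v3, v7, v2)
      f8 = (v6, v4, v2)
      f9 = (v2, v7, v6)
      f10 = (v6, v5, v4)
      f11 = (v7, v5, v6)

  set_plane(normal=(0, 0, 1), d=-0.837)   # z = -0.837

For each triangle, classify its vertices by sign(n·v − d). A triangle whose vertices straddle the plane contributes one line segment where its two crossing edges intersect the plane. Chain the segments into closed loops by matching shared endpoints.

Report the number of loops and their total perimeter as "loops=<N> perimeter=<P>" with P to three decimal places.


Straddling triangles (8 of 12):
  (v1,v3,v0) [++-] → (-1.075, -0.57288, -0.837)–(-1.075, -0.77, -0.837)  len=0.1971
  (v4,v1,v0) [-+-] → (0.7998, -0.77, -0.837)–(-1.075, -0.77, -0.837)  len=1.8748
  (v0,v3,v2) [-+-] → (-1.075, -0.57288, -0.837)–(-1.075, 0.77, -0.837)  len=1.3429
  (v5,v1,v4) [++-] → (0.7998, -0.77, -0.837)–(1.075, -0.77, -0.837)  len=0.2752
  (v3,v7,v2) [++-] → (-0.7998, 0.77, -0.837)–(-1.075, 0.77, -0.837)  len=0.2752
  (v2,v7,v6) [-+-] → (-0.7998, 0.77, -0.837)–(1.075, 0.77, -0.837)  len=1.8748
  (v6,v5,v4) [-+-] → (1.075, 0.57288, -0.837)–(1.075, -0.77, -0.837)  len=1.3429
  (v7,v5,v6) [++-] → (1.075, 0.57288, -0.837)–(1.075, 0.77, -0.837)  len=0.1971

Chained into 1 loop(s):
  loop 1: 8 segments, perimeter = 7.3800
Total perimeter = 7.380

loops=1 perimeter=7.380


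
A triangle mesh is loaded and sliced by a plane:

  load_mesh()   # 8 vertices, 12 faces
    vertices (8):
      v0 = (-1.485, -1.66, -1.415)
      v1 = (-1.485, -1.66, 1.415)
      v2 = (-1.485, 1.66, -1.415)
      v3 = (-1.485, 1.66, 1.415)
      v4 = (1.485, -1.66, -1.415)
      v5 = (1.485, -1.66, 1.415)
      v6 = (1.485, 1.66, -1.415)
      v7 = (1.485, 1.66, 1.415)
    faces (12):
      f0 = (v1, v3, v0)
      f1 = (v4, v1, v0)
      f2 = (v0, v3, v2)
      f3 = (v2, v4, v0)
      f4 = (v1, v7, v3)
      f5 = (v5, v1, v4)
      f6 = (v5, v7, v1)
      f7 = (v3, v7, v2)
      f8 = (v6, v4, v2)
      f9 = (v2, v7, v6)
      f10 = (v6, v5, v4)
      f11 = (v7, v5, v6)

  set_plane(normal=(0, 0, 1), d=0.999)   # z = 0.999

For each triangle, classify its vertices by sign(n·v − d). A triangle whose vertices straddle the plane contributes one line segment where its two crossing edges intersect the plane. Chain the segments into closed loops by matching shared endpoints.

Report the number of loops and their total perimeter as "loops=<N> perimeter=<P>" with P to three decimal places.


Straddling triangles (8 of 12):
  (v1,v3,v0) [++-] → (-1.485, 1.17197, 0.999)–(-1.485, -1.66, 0.999)  len=2.8320
  (v4,v1,v0) [-+-] → (-1.04842, -1.66, 0.999)–(-1.485, -1.66, 0.999)  len=0.4366
  (v0,v3,v2) [-+-] → (-1.485, 1.17197, 0.999)–(-1.485, 1.66, 0.999)  len=0.4880
  (v5,v1,v4) [++-] → (-1.04842, -1.66, 0.999)–(1.485, -1.66, 0.999)  len=2.5334
  (v3,v7,v2) [++-] → (1.04842, 1.66, 0.999)–(-1.485, 1.66, 0.999)  len=2.5334
  (v2,v7,v6) [-+-] → (1.04842, 1.66, 0.999)–(1.485, 1.66, 0.999)  len=0.4366
  (v6,v5,v4) [-+-] → (1.485, -1.17197, 0.999)–(1.485, -1.66, 0.999)  len=0.4880
  (v7,v5,v6) [++-] → (1.485, -1.17197, 0.999)–(1.485, 1.66, 0.999)  len=2.8320

Chained into 1 loop(s):
  loop 1: 8 segments, perimeter = 12.5800
Total perimeter = 12.580

loops=1 perimeter=12.580


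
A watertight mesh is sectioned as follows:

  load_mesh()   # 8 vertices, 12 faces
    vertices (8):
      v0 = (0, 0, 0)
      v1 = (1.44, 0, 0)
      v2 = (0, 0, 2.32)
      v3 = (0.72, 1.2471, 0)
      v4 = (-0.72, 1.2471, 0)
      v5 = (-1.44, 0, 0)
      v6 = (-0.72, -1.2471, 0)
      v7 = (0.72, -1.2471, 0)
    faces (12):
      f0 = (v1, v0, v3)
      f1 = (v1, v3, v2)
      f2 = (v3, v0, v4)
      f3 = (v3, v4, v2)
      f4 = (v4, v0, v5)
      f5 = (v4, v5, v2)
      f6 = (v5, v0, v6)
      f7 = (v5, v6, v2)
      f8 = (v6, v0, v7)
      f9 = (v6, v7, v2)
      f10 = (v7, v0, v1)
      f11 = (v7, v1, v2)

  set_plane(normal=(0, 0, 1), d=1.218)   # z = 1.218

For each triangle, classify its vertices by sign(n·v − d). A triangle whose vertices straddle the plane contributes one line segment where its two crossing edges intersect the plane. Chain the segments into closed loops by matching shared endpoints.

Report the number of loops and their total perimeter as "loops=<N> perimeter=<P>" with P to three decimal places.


Straddling triangles (6 of 12):
  (v1,v3,v2) [--+] → (0.342, 0.592372, 1.218)–(0.684, 0, 1.218)  len=0.6840
  (v3,v4,v2) [--+] → (-0.342, 0.592372, 1.218)–(0.342, 0.592372, 1.218)  len=0.6840
  (v4,v5,v2) [--+] → (-0.684, 0, 1.218)–(-0.342, 0.592372, 1.218)  len=0.6840
  (v5,v6,v2) [--+] → (-0.342, -0.592372, 1.218)–(-0.684, 0, 1.218)  len=0.6840
  (v6,v7,v2) [--+] → (0.342, -0.592372, 1.218)–(-0.342, -0.592372, 1.218)  len=0.6840
  (v7,v1,v2) [--+] → (0.684, 0, 1.218)–(0.342, -0.592372, 1.218)  len=0.6840

Chained into 1 loop(s):
  loop 1: 6 segments, perimeter = 4.1040
Total perimeter = 4.104

loops=1 perimeter=4.104


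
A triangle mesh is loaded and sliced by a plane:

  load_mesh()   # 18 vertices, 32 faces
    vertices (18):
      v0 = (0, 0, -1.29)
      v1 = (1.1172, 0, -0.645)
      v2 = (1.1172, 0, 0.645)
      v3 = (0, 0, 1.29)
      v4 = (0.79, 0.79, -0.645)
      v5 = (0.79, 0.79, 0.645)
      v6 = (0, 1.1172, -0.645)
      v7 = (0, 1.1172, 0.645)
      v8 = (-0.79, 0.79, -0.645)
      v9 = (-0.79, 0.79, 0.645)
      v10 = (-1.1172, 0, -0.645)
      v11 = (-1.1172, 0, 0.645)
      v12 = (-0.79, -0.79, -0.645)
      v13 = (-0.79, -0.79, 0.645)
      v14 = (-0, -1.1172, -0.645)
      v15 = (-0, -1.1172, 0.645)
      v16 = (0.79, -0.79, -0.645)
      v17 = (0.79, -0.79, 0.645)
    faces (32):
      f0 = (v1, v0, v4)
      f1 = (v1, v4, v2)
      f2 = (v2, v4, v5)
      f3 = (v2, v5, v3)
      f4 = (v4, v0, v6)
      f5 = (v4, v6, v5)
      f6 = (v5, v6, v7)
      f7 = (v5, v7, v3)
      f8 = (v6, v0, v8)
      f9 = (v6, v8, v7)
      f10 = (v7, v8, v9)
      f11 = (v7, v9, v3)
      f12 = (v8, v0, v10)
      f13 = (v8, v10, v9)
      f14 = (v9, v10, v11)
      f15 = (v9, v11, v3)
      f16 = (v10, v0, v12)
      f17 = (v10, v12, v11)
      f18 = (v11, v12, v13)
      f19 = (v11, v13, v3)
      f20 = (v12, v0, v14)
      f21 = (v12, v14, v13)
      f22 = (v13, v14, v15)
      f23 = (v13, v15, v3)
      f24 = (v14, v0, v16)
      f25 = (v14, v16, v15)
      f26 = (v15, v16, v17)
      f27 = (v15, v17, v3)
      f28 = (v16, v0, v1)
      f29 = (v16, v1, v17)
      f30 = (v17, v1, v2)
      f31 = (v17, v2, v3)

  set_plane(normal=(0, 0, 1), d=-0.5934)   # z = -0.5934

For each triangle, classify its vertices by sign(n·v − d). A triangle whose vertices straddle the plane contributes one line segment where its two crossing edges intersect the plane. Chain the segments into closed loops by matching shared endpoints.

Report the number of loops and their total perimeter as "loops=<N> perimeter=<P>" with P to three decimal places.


Straddling triangles (16 of 32):
  (v1,v4,v2) [--+] → (0.803088, 0.7584, -0.5934)–(1.1172, 0, -0.5934)  len=0.8209
  (v2,v4,v5) [+-+] → (0.803088, 0.7584, -0.5934)–(0.79, 0.79, -0.5934)  len=0.0342
  (v4,v6,v5) [--+] → (0.0316, 1.10411, -0.5934)–(0.79, 0.79, -0.5934)  len=0.8209
  (v5,v6,v7) [+-+] → (0.0316, 1.10411, -0.5934)–(0, 1.1172, -0.5934)  len=0.0342
  (v6,v8,v7) [--+] → (-0.7584, 0.803088, -0.5934)–(0, 1.1172, -0.5934)  len=0.8209
  (v7,v8,v9) [+-+] → (-0.7584, 0.803088, -0.5934)–(-0.79, 0.79, -0.5934)  len=0.0342
  (v8,v10,v9) [--+] → (-1.10411, 0.0316, -0.5934)–(-0.79, 0.79, -0.5934)  len=0.8209
  (v9,v10,v11) [+-+] → (-1.10411, 0.0316, -0.5934)–(-1.1172, 0, -0.5934)  len=0.0342
  (v10,v12,v11) [--+] → (-0.803088, -0.7584, -0.5934)–(-1.1172, 0, -0.5934)  len=0.8209
  (v11,v12,v13) [+-+] → (-0.803088, -0.7584, -0.5934)–(-0.79, -0.79, -0.5934)  len=0.0342
  (v12,v14,v13) [--+] → (-0.0316, -1.10411, -0.5934)–(-0.79, -0.79, -0.5934)  len=0.8209
  (v13,v14,v15) [+-+] → (-0.0316, -1.10411, -0.5934)–(0, -1.1172, -0.5934)  len=0.0342
  (v14,v16,v15) [--+] → (0.7584, -0.803088, -0.5934)–(0, -1.1172, -0.5934)  len=0.8209
  (v15,v16,v17) [+-+] → (0.7584, -0.803088, -0.5934)–(0.79, -0.79, -0.5934)  len=0.0342
  (v16,v1,v17) [--+] → (1.10411, -0.0316, -0.5934)–(0.79, -0.79, -0.5934)  len=0.8209
  (v17,v1,v2) [+-+] → (1.10411, -0.0316, -0.5934)–(1.1172, 0, -0.5934)  len=0.0342

Chained into 1 loop(s):
  loop 1: 16 segments, perimeter = 6.8406
Total perimeter = 6.841

loops=1 perimeter=6.841


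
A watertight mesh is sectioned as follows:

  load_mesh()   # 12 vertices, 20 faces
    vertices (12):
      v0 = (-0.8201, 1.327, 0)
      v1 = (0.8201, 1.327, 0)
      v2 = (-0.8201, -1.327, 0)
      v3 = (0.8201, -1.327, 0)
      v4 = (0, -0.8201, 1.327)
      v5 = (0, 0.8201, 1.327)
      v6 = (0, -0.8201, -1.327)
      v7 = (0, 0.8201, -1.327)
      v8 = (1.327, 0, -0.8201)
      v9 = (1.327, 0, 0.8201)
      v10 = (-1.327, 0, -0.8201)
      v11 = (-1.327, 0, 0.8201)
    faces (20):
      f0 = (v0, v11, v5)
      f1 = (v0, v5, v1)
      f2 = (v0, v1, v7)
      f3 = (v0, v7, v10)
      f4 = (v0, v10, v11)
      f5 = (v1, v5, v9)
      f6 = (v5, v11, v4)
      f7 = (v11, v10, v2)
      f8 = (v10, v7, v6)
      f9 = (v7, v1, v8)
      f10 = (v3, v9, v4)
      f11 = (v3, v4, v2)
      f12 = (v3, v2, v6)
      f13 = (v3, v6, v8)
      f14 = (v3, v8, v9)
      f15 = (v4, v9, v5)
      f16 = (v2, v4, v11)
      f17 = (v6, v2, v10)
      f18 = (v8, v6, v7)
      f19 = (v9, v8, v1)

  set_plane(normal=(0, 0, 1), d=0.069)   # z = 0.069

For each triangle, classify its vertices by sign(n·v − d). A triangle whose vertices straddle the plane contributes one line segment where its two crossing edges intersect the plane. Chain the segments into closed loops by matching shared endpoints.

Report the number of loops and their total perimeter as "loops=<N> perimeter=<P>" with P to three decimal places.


Straddling triangles (10 of 20):
  (v0,v11,v5) [-++] → (-0.862749, 1.21535, 0.069)–(-0.777457, 1.30064, 0.069)  len=0.1206
  (v0,v5,v1) [-+-] → (-0.777457, 1.30064, 0.069)–(0.777457, 1.30064, 0.069)  len=1.5549
  (v0,v10,v11) [--+] → (-1.327, 0, 0.069)–(-0.862749, 1.21535, 0.069)  len=1.3010
  (v1,v5,v9) [-++] → (0.777457, 1.30064, 0.069)–(0.862749, 1.21535, 0.069)  len=0.1206
  (v11,v10,v2) [+--] → (-1.327, 0, 0.069)–(-0.862749, -1.21535, 0.069)  len=1.3010
  (v3,v9,v4) [-++] → (0.862749, -1.21535, 0.069)–(0.777457, -1.30064, 0.069)  len=0.1206
  (v3,v4,v2) [-+-] → (0.777457, -1.30064, 0.069)–(-0.777457, -1.30064, 0.069)  len=1.5549
  (v3,v8,v9) [--+] → (1.327, 0, 0.069)–(0.862749, -1.21535, 0.069)  len=1.3010
  (v2,v4,v11) [-++] → (-0.777457, -1.30064, 0.069)–(-0.862749, -1.21535, 0.069)  len=0.1206
  (v9,v8,v1) [+--] → (1.327, 0, 0.069)–(0.862749, 1.21535, 0.069)  len=1.3010

Chained into 1 loop(s):
  loop 1: 10 segments, perimeter = 8.7963
Total perimeter = 8.796

loops=1 perimeter=8.796


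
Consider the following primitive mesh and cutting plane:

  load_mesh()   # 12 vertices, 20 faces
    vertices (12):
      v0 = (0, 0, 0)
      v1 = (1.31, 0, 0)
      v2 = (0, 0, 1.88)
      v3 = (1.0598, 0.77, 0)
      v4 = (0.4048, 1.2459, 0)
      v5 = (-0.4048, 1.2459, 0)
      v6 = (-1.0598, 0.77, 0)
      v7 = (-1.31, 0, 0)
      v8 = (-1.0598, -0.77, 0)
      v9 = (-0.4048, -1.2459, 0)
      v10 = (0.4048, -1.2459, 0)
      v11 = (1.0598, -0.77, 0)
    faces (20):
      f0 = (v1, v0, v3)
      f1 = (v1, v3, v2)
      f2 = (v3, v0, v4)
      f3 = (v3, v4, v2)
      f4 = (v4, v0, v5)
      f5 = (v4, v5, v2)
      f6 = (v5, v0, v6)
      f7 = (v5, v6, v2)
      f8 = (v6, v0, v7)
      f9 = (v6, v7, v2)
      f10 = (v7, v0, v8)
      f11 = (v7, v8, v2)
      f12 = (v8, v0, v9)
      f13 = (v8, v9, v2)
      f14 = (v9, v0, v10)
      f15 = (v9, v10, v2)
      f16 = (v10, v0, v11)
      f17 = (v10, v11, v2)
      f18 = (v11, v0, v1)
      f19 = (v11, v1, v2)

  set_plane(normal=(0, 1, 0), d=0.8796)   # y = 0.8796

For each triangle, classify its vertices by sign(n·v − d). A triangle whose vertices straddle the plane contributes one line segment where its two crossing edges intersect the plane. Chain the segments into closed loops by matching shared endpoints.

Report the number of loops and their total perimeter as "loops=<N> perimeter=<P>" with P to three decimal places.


loops=1 perimeter=4.055

Straddling triangles (6 of 20):
  (v3,v0,v4) [--+] → (0.285787, 0.8796, 0)–(0.908953, 0.8796, 0)  len=0.6232
  (v3,v4,v2) [-+-] → (0.908953, 0.8796, 0)–(0.285787, 0.8796, 0.552728)  len=0.8330
  (v4,v0,v5) [+-+] → (0.285787, 0.8796, 0)–(-0.285787, 0.8796, 0)  len=0.5716
  (v4,v5,v2) [++-] → (-0.285787, 0.8796, 0.552728)–(0.285787, 0.8796, 0.552728)  len=0.5716
  (v5,v0,v6) [+--] → (-0.285787, 0.8796, 0)–(-0.908953, 0.8796, 0)  len=0.6232
  (v5,v6,v2) [+--] → (-0.908953, 0.8796, 0)–(-0.285787, 0.8796, 0.552728)  len=0.8330

Chained into 1 loop(s):
  loop 1: 6 segments, perimeter = 4.0554
Total perimeter = 4.055


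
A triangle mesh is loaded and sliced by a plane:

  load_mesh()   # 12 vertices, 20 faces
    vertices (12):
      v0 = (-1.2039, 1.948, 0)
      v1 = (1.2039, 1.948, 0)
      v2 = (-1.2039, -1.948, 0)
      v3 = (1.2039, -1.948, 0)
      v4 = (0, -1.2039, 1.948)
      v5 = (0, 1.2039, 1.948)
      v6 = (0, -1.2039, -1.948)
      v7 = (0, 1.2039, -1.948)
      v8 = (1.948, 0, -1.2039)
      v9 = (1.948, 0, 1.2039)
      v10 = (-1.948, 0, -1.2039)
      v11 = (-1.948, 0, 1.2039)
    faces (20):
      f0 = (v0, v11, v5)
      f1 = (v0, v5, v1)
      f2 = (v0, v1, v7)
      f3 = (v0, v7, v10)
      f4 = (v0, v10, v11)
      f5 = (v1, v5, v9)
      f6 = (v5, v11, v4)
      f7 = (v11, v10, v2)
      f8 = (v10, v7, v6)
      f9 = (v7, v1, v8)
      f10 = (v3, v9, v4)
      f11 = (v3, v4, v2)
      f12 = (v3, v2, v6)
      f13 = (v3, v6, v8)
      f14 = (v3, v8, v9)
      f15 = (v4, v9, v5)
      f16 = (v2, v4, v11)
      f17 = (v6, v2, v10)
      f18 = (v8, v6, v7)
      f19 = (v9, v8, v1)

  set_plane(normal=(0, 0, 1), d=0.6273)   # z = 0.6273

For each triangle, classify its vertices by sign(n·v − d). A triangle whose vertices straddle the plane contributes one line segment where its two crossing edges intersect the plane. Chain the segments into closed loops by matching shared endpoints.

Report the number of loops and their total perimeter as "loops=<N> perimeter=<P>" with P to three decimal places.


loops=1 perimeter=11.646

Straddling triangles (10 of 20):
  (v0,v11,v5) [-++] → (-1.59162, 0.932982, 0.6273)–(-0.816217, 1.70838, 0.6273)  len=1.0966
  (v0,v5,v1) [-+-] → (-0.816217, 1.70838, 0.6273)–(0.816217, 1.70838, 0.6273)  len=1.6324
  (v0,v10,v11) [--+] → (-1.948, 0, 0.6273)–(-1.59162, 0.932982, 0.6273)  len=0.9987
  (v1,v5,v9) [-++] → (0.816217, 1.70838, 0.6273)–(1.59162, 0.932982, 0.6273)  len=1.0966
  (v11,v10,v2) [+--] → (-1.948, 0, 0.6273)–(-1.59162, -0.932982, 0.6273)  len=0.9987
  (v3,v9,v4) [-++] → (1.59162, -0.932982, 0.6273)–(0.816217, -1.70838, 0.6273)  len=1.0966
  (v3,v4,v2) [-+-] → (0.816217, -1.70838, 0.6273)–(-0.816217, -1.70838, 0.6273)  len=1.6324
  (v3,v8,v9) [--+] → (1.948, 0, 0.6273)–(1.59162, -0.932982, 0.6273)  len=0.9987
  (v2,v4,v11) [-++] → (-0.816217, -1.70838, 0.6273)–(-1.59162, -0.932982, 0.6273)  len=1.0966
  (v9,v8,v1) [+--] → (1.948, 0, 0.6273)–(1.59162, 0.932982, 0.6273)  len=0.9987

Chained into 1 loop(s):
  loop 1: 10 segments, perimeter = 11.6461
Total perimeter = 11.646


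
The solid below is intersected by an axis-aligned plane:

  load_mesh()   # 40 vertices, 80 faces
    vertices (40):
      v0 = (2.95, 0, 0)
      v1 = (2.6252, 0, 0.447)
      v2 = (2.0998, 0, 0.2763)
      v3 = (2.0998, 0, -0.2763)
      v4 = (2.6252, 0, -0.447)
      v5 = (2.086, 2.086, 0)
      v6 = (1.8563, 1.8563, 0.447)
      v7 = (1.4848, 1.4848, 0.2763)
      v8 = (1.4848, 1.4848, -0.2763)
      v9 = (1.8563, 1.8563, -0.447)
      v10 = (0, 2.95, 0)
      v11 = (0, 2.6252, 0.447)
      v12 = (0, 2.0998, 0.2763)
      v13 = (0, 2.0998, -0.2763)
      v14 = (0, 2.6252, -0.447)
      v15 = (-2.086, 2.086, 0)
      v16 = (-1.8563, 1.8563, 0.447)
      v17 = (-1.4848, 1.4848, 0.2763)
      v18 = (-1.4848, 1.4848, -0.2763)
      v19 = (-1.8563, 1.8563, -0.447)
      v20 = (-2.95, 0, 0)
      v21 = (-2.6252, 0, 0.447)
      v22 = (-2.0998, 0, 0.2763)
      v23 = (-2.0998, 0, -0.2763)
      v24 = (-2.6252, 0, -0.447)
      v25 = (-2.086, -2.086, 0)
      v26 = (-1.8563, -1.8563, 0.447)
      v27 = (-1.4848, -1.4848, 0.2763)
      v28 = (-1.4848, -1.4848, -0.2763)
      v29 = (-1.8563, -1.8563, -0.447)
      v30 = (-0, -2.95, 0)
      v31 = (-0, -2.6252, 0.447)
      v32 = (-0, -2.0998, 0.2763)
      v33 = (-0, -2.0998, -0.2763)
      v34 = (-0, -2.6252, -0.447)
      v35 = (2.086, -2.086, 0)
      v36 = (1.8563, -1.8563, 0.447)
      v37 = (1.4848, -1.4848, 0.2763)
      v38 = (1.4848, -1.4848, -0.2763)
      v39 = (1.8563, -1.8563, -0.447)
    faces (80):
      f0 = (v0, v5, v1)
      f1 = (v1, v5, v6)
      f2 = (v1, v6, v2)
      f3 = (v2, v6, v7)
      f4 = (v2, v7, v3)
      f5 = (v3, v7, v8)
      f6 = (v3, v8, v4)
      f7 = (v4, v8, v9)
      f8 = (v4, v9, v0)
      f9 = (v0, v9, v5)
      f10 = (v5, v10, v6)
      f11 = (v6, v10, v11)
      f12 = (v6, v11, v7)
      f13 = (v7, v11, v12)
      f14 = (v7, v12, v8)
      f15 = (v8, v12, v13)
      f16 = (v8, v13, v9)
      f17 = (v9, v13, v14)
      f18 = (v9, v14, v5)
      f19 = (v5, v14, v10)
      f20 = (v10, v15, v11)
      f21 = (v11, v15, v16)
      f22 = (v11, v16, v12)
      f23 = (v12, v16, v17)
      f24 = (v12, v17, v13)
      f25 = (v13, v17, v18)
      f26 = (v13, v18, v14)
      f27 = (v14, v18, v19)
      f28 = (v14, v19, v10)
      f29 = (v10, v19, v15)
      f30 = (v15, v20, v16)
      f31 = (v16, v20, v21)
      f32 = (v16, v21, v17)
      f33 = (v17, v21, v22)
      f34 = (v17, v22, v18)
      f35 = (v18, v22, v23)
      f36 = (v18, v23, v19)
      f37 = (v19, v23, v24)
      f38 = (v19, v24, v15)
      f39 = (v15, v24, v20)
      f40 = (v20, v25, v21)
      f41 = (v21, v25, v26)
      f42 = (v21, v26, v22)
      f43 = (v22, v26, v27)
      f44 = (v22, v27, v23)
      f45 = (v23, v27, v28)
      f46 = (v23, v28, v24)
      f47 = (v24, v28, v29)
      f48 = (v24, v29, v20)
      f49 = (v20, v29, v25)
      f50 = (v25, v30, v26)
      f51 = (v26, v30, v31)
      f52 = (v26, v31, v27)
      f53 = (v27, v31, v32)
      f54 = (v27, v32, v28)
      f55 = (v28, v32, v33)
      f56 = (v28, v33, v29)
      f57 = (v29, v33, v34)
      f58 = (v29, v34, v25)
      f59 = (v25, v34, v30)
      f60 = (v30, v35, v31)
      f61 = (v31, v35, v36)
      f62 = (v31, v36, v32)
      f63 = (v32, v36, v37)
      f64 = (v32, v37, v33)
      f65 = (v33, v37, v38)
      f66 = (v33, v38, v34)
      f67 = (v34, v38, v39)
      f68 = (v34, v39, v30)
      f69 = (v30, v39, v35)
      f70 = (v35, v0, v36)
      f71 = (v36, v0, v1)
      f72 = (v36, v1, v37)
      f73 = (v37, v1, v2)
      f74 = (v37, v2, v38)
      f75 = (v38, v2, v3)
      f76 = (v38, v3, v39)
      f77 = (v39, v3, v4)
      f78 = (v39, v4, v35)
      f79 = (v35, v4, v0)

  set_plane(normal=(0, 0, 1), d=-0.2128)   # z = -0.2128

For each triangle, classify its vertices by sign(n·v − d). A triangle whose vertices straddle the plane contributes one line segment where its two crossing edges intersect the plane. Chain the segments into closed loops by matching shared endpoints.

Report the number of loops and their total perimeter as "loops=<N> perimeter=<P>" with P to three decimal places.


Straddling triangles (32 of 80):
  (v2,v7,v3) [++-] → (2.02913, 0.17062, -0.2128)–(2.0998, 0, -0.2128)  len=0.1847
  (v3,v7,v8) [-+-] → (2.02913, 0.17062, -0.2128)–(1.4848, 1.4848, -0.2128)  len=1.4224
  (v4,v9,v0) [--+] → (2.42933, 0.883715, -0.2128)–(2.79537, 0, -0.2128)  len=0.9565
  (v0,v9,v5) [+-+] → (2.42933, 0.883715, -0.2128)–(1.97665, 1.97665, -0.2128)  len=1.1830
  (v7,v12,v8) [++-] → (1.31418, 1.55547, -0.2128)–(1.4848, 1.4848, -0.2128)  len=0.1847
  (v8,v12,v13) [-+-] → (1.31418, 1.55547, -0.2128)–(0, 2.0998, -0.2128)  len=1.4224
  (v9,v14,v5) [--+] → (1.09293, 2.34269, -0.2128)–(1.97665, 1.97665, -0.2128)  len=0.9565
  (v5,v14,v10) [+-+] → (1.09293, 2.34269, -0.2128)–(0, 2.79537, -0.2128)  len=1.1830
  (v12,v17,v13) [++-] → (-0.17062, 2.02913, -0.2128)–(0, 2.0998, -0.2128)  len=0.1847
  (v13,v17,v18) [-+-] → (-0.17062, 2.02913, -0.2128)–(-1.4848, 1.4848, -0.2128)  len=1.4224
  (v14,v19,v10) [--+] → (-0.883715, 2.42933, -0.2128)–(0, 2.79537, -0.2128)  len=0.9565
  (v10,v19,v15) [+-+] → (-0.883715, 2.42933, -0.2128)–(-1.97665, 1.97665, -0.2128)  len=1.1830
  (v17,v22,v18) [++-] → (-1.55547, 1.31418, -0.2128)–(-1.4848, 1.4848, -0.2128)  len=0.1847
  (v18,v22,v23) [-+-] → (-1.55547, 1.31418, -0.2128)–(-2.0998, 0, -0.2128)  len=1.4224
  (v19,v24,v15) [--+] → (-2.34269, 1.09293, -0.2128)–(-1.97665, 1.97665, -0.2128)  len=0.9565
  (v15,v24,v20) [+-+] → (-2.34269, 1.09293, -0.2128)–(-2.79537, 0, -0.2128)  len=1.1830
  (v22,v27,v23) [++-] → (-2.02913, -0.17062, -0.2128)–(-2.0998, 0, -0.2128)  len=0.1847
  (v23,v27,v28) [-+-] → (-2.02913, -0.17062, -0.2128)–(-1.4848, -1.4848, -0.2128)  len=1.4224
  (v24,v29,v20) [--+] → (-2.42933, -0.883715, -0.2128)–(-2.79537, 0, -0.2128)  len=0.9565
  (v20,v29,v25) [+-+] → (-2.42933, -0.883715, -0.2128)–(-1.97665, -1.97665, -0.2128)  len=1.1830
  (v27,v32,v28) [++-] → (-1.31418, -1.55547, -0.2128)–(-1.4848, -1.4848, -0.2128)  len=0.1847
  (v28,v32,v33) [-+-] → (-1.31418, -1.55547, -0.2128)–(0, -2.0998, -0.2128)  len=1.4224
  (v29,v34,v25) [--+] → (-1.09293, -2.34269, -0.2128)–(-1.97665, -1.97665, -0.2128)  len=0.9565
  (v25,v34,v30) [+-+] → (-1.09293, -2.34269, -0.2128)–(0, -2.79537, -0.2128)  len=1.1830
  (v32,v37,v33) [++-] → (0.17062, -2.02913, -0.2128)–(0, -2.0998, -0.2128)  len=0.1847
  (v33,v37,v38) [-+-] → (0.17062, -2.02913, -0.2128)–(1.4848, -1.4848, -0.2128)  len=1.4224
  (v34,v39,v30) [--+] → (0.883715, -2.42933, -0.2128)–(0, -2.79537, -0.2128)  len=0.9565
  (v30,v39,v35) [+-+] → (0.883715, -2.42933, -0.2128)–(1.97665, -1.97665, -0.2128)  len=1.1830
  (v37,v2,v38) [++-] → (1.55547, -1.31418, -0.2128)–(1.4848, -1.4848, -0.2128)  len=0.1847
  (v38,v2,v3) [-+-] → (1.55547, -1.31418, -0.2128)–(2.0998, 0, -0.2128)  len=1.4224
  (v39,v4,v35) [--+] → (2.34269, -1.09293, -0.2128)–(1.97665, -1.97665, -0.2128)  len=0.9565
  (v35,v4,v0) [+-+] → (2.34269, -1.09293, -0.2128)–(2.79537, 0, -0.2128)  len=1.1830

Chained into 2 loop(s):
  loop 1: 16 segments, perimeter = 12.8570
  loop 2: 16 segments, perimeter = 17.1160
Total perimeter = 29.973

loops=2 perimeter=29.973


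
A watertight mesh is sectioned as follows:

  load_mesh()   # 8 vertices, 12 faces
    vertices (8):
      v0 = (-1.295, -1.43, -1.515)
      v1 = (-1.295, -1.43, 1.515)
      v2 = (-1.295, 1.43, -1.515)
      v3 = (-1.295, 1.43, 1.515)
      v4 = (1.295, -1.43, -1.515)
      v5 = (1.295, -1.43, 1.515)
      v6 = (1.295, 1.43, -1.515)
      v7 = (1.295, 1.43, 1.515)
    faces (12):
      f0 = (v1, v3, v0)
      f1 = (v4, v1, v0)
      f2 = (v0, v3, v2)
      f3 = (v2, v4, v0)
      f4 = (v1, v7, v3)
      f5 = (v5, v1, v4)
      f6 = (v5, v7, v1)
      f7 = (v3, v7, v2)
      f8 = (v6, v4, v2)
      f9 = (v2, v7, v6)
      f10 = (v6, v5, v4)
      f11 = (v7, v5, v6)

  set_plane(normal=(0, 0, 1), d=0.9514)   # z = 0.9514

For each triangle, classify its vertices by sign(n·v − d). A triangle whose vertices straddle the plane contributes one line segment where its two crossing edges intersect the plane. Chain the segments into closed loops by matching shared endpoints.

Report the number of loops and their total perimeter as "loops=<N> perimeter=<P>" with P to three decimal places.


loops=1 perimeter=10.900

Straddling triangles (8 of 12):
  (v1,v3,v0) [++-] → (-1.295, 0.898021, 0.9514)–(-1.295, -1.43, 0.9514)  len=2.3280
  (v4,v1,v0) [-+-] → (-0.813243, -1.43, 0.9514)–(-1.295, -1.43, 0.9514)  len=0.4818
  (v0,v3,v2) [-+-] → (-1.295, 0.898021, 0.9514)–(-1.295, 1.43, 0.9514)  len=0.5320
  (v5,v1,v4) [++-] → (-0.813243, -1.43, 0.9514)–(1.295, -1.43, 0.9514)  len=2.1082
  (v3,v7,v2) [++-] → (0.813243, 1.43, 0.9514)–(-1.295, 1.43, 0.9514)  len=2.1082
  (v2,v7,v6) [-+-] → (0.813243, 1.43, 0.9514)–(1.295, 1.43, 0.9514)  len=0.4818
  (v6,v5,v4) [-+-] → (1.295, -0.898021, 0.9514)–(1.295, -1.43, 0.9514)  len=0.5320
  (v7,v5,v6) [++-] → (1.295, -0.898021, 0.9514)–(1.295, 1.43, 0.9514)  len=2.3280

Chained into 1 loop(s):
  loop 1: 8 segments, perimeter = 10.9000
Total perimeter = 10.900


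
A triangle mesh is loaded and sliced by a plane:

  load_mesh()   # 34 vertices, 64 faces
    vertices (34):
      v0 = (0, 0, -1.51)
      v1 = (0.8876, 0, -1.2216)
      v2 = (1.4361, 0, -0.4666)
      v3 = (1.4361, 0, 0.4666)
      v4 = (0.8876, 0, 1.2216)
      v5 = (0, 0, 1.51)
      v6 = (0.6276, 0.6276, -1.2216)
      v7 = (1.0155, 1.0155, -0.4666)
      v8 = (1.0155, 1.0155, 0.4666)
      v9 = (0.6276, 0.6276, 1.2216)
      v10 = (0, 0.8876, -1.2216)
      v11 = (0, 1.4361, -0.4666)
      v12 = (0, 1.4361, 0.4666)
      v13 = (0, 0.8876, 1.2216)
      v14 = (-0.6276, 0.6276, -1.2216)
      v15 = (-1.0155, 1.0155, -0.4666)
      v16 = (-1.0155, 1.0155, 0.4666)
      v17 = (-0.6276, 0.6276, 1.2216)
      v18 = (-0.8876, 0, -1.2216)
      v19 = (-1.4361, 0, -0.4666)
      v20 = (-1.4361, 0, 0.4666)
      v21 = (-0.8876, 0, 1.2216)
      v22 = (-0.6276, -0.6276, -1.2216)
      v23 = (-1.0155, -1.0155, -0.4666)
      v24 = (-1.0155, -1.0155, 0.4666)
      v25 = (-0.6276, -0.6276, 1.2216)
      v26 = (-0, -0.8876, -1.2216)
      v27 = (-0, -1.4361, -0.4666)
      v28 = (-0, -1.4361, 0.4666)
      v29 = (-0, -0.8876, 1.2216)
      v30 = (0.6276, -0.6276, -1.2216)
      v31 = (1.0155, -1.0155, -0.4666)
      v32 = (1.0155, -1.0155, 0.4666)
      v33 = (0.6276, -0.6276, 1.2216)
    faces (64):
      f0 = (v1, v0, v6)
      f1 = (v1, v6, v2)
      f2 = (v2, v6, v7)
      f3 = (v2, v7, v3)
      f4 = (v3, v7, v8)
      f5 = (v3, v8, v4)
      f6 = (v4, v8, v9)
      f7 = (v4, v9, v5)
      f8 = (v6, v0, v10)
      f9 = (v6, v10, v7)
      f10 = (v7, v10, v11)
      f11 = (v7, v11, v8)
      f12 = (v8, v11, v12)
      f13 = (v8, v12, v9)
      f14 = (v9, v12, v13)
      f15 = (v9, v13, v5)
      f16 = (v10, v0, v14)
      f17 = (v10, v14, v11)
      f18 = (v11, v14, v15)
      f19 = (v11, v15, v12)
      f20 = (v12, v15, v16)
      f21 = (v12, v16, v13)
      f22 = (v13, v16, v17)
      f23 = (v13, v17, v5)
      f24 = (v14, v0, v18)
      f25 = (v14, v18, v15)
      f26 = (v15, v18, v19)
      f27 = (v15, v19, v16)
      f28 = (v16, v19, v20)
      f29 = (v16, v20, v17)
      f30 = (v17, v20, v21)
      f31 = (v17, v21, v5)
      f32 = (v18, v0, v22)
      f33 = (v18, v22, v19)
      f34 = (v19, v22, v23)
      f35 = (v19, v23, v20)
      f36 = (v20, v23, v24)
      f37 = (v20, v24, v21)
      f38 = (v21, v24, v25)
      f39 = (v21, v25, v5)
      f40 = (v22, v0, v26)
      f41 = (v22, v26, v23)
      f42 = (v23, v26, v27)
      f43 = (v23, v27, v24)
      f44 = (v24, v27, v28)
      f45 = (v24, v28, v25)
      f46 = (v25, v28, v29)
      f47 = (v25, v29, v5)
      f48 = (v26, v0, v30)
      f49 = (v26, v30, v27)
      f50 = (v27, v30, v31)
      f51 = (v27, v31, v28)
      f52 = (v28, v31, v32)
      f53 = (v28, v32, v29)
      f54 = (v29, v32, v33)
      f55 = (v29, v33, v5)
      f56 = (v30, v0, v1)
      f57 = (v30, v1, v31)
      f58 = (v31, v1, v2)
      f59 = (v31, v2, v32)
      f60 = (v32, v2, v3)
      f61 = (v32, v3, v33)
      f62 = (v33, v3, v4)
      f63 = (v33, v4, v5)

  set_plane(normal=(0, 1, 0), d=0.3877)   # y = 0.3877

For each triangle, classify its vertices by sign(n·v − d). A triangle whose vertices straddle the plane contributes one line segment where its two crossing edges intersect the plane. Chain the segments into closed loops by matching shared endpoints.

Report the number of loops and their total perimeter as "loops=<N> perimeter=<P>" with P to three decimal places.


Straddling triangles (20 of 64):
  (v1,v0,v6) [--+] → (0.3877, 0.3877, -1.33184)–(0.726985, 0.3877, -1.2216)  len=0.3567
  (v1,v6,v2) [-+-] → (0.726985, 0.3877, -1.2216)–(0.936649, 0.3877, -0.933001)  len=0.3567
  (v2,v6,v7) [-++] → (0.936649, 0.3877, -0.933001)–(1.27552, 0.3877, -0.4666)  len=0.5765
  (v2,v7,v3) [-+-] → (1.27552, 0.3877, -0.4666)–(1.27552, 0.3877, 0.110321)  len=0.5769
  (v3,v7,v8) [-++] → (1.27552, 0.3877, 0.110321)–(1.27552, 0.3877, 0.4666)  len=0.3563
  (v3,v8,v4) [-+-] → (1.27552, 0.3877, 0.4666)–(0.93643, 0.3877, 0.933354)  len=0.5769
  (v4,v8,v9) [-++] → (0.93643, 0.3877, 0.933354)–(0.726985, 0.3877, 1.2216)  len=0.3563
  (v4,v9,v5) [-+-] → (0.726985, 0.3877, 1.2216)–(0.3877, 0.3877, 1.33184)  len=0.3567
  (v6,v0,v10) [+-+] → (0.3877, 0.3877, -1.33184)–(0, 0.3877, -1.38403)  len=0.3912
  (v9,v13,v5) [++-] → (0, 0.3877, 1.38403)–(0.3877, 0.3877, 1.33184)  len=0.3912
  (v10,v0,v14) [+-+] → (0, 0.3877, -1.38403)–(-0.3877, 0.3877, -1.33184)  len=0.3912
  (v13,v17,v5) [++-] → (-0.3877, 0.3877, 1.33184)–(0, 0.3877, 1.38403)  len=0.3912
  (v14,v0,v18) [+--] → (-0.3877, 0.3877, -1.33184)–(-0.726985, 0.3877, -1.2216)  len=0.3567
  (v14,v18,v15) [+-+] → (-0.726985, 0.3877, -1.2216)–(-0.93643, 0.3877, -0.933354)  len=0.3563
  (v15,v18,v19) [+--] → (-0.93643, 0.3877, -0.933354)–(-1.27552, 0.3877, -0.4666)  len=0.5769
  (v15,v19,v16) [+-+] → (-1.27552, 0.3877, -0.4666)–(-1.27552, 0.3877, -0.110321)  len=0.3563
  (v16,v19,v20) [+--] → (-1.27552, 0.3877, -0.110321)–(-1.27552, 0.3877, 0.4666)  len=0.5769
  (v16,v20,v17) [+-+] → (-1.27552, 0.3877, 0.4666)–(-0.936649, 0.3877, 0.933001)  len=0.5765
  (v17,v20,v21) [+--] → (-0.936649, 0.3877, 0.933001)–(-0.726985, 0.3877, 1.2216)  len=0.3567
  (v17,v21,v5) [+--] → (-0.726985, 0.3877, 1.2216)–(-0.3877, 0.3877, 1.33184)  len=0.3567

Chained into 1 loop(s):
  loop 1: 20 segments, perimeter = 8.5911
Total perimeter = 8.591

loops=1 perimeter=8.591
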